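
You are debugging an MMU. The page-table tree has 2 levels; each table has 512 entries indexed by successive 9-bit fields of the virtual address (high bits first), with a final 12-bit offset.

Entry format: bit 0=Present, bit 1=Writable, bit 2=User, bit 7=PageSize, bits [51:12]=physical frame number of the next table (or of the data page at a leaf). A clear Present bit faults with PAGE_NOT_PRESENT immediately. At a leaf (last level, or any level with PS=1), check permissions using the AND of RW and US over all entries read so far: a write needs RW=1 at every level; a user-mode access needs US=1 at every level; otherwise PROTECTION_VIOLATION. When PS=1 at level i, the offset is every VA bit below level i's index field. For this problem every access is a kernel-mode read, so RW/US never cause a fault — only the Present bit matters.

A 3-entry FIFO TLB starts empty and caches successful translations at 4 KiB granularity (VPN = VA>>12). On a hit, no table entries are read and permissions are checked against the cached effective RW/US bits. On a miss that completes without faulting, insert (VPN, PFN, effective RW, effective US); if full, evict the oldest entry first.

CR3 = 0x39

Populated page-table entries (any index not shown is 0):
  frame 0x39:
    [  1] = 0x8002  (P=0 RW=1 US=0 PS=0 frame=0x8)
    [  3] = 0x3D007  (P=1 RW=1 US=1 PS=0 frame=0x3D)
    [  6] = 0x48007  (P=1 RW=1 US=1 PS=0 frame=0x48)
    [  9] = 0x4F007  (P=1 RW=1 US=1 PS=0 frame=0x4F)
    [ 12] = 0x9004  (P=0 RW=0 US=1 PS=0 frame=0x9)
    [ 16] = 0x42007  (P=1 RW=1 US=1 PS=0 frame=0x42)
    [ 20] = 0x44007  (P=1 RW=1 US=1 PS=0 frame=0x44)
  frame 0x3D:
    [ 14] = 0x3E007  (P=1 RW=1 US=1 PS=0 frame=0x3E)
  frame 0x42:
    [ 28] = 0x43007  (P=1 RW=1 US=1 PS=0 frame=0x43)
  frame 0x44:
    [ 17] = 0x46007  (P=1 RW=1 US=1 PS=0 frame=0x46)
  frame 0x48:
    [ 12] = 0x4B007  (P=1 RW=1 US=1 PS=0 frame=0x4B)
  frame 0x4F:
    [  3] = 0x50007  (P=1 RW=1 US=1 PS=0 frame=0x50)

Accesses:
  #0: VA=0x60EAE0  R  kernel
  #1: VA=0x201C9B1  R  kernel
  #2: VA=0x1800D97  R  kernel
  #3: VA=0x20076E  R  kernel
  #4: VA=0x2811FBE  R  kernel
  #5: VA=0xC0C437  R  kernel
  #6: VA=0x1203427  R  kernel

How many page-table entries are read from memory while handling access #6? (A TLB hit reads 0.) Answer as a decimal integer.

Trace:
#0 VA=0x60EAE0 (r,kernel):
  L0: frame=0x39 idx=3 entry=0x3D007 [P=1 RW=1 US=1 PS=0]
  L1: frame=0x3D idx=14 entry=0x3E007 [P=1 RW=1 US=1 PS=0]
  → PA=0x3EAE0  (2 entries read)
#1 VA=0x201C9B1 (r,kernel):
  L0: frame=0x39 idx=16 entry=0x42007 [P=1 RW=1 US=1 PS=0]
  L1: frame=0x42 idx=28 entry=0x43007 [P=1 RW=1 US=1 PS=0]
  → PA=0x439B1  (2 entries read)
#2 VA=0x1800D97 (r,kernel):
  L0: frame=0x39 idx=12 entry=0x9004 [P=0 RW=0 US=1 PS=0]
  ✗ PAGE_NOT_PRESENT  [1 reads]
#3 VA=0x20076E (r,kernel):
  L0: frame=0x39 idx=1 entry=0x8002 [P=0 RW=1 US=0 PS=0]
  ✗ PAGE_NOT_PRESENT  [1 reads]
#4 VA=0x2811FBE (r,kernel):
  L0: frame=0x39 idx=20 entry=0x44007 [P=1 RW=1 US=1 PS=0]
  L1: frame=0x44 idx=17 entry=0x46007 [P=1 RW=1 US=1 PS=0]
  → PA=0x46FBE  (2 entries read)
#5 VA=0xC0C437 (r,kernel):
  L0: frame=0x39 idx=6 entry=0x48007 [P=1 RW=1 US=1 PS=0]
  L1: frame=0x48 idx=12 entry=0x4B007 [P=1 RW=1 US=1 PS=0]
  → PA=0x4B437  (2 entries read)
#6 VA=0x1203427 (r,kernel):
  L0: frame=0x39 idx=9 entry=0x4F007 [P=1 RW=1 US=1 PS=0]
  L1: frame=0x4F idx=3 entry=0x50007 [P=1 RW=1 US=1 PS=0]
  → PA=0x50427  (2 entries read)

Entries read for #6: 2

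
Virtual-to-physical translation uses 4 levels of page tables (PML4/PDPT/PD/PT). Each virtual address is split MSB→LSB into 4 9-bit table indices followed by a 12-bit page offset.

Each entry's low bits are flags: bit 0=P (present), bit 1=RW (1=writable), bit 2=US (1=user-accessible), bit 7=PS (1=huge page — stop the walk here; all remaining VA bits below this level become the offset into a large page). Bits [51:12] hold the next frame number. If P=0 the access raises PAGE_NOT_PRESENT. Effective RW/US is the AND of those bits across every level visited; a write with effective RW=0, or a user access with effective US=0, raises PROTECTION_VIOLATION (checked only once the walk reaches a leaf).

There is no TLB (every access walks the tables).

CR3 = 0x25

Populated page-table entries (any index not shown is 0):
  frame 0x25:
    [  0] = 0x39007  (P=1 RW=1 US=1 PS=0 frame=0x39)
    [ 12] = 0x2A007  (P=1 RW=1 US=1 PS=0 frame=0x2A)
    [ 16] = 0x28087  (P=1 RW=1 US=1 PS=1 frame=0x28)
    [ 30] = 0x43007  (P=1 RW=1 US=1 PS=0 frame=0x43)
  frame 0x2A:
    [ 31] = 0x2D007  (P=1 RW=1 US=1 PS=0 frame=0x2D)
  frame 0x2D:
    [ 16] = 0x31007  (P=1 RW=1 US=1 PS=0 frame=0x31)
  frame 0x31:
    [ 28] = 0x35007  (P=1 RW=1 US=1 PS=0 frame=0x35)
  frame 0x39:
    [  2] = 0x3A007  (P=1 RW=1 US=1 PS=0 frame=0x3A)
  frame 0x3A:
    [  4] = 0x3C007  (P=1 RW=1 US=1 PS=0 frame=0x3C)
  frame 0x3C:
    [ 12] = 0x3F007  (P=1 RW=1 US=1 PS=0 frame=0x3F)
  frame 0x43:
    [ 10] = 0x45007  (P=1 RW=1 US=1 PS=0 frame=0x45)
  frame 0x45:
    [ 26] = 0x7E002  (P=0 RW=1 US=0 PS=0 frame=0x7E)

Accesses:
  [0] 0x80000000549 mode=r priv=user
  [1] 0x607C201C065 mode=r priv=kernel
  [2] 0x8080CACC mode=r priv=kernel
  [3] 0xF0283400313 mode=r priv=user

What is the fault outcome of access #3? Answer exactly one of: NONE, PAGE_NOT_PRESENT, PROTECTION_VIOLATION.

Walk each access:
#0 VA=0x80000000549 (r,user):
  [0] read 0x25 idx=16: raw=0x28087 flags P=1 W=1 U=1 S=1
  ✓ 0x28549 (huge @L0)  — 1 lookups
#1 VA=0x607C201C065 (r,kernel):
  [0] read 0x25 idx=12: raw=0x2A007 flags P=1 W=1 U=1 S=0
  [1] read 0x2A idx=31: raw=0x2D007 flags P=1 W=1 U=1 S=0
  [2] read 0x2D idx=16: raw=0x31007 flags P=1 W=1 U=1 S=0
  [3] read 0x31 idx=28: raw=0x35007 flags P=1 W=1 U=1 S=0
  ✓ 0x35065  — 4 lookups
#2 VA=0x8080CACC (r,kernel):
  [0] read 0x25 idx=0: raw=0x39007 flags P=1 W=1 U=1 S=0
  [1] read 0x39 idx=2: raw=0x3A007 flags P=1 W=1 U=1 S=0
  [2] read 0x3A idx=4: raw=0x3C007 flags P=1 W=1 U=1 S=0
  [3] read 0x3C idx=12: raw=0x3F007 flags P=1 W=1 U=1 S=0
  ✓ 0x3FACC  — 4 lookups
#3 VA=0xF0283400313 (r,user):
  [0] read 0x25 idx=30: raw=0x43007 flags P=1 W=1 U=1 S=0
  [1] read 0x43 idx=10: raw=0x45007 flags P=1 W=1 U=1 S=0
  [2] read 0x45 idx=26: raw=0x7E002 flags P=0 W=1 U=0 S=0
  → PAGE_NOT_PRESENT  (3 entries read)

Access #3 fault: PAGE_NOT_PRESENT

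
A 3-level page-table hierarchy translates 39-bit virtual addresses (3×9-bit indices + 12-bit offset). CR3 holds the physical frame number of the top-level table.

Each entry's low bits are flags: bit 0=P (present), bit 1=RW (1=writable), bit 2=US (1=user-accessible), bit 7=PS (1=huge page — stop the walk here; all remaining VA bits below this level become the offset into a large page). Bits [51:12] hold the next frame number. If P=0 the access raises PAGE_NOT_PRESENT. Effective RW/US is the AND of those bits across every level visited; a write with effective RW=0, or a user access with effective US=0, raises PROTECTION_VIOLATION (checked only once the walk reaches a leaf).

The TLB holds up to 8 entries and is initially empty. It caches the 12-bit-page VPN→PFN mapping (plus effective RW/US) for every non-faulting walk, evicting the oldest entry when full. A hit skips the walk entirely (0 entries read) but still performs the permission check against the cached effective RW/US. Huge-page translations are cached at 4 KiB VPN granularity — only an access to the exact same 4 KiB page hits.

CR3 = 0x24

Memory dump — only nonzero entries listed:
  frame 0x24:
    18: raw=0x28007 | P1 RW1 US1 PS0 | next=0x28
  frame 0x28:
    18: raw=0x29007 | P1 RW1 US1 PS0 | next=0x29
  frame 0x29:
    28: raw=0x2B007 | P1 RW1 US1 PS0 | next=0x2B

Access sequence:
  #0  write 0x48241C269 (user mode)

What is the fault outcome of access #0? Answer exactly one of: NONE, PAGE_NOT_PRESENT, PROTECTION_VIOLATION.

Per-access translation:
#0 VA=0x48241C269 (w,user):
  L0: frame=0x24 idx=18 entry=0x28007 [P=1 RW=1 US=1 PS=0]
  L1: frame=0x28 idx=18 entry=0x29007 [P=1 RW=1 US=1 PS=0]
  L2: frame=0x29 idx=28 entry=0x2B007 [P=1 RW=1 US=1 PS=0]
  → PA=0x2B269  (3 entries read)

Access #0 fault: NONE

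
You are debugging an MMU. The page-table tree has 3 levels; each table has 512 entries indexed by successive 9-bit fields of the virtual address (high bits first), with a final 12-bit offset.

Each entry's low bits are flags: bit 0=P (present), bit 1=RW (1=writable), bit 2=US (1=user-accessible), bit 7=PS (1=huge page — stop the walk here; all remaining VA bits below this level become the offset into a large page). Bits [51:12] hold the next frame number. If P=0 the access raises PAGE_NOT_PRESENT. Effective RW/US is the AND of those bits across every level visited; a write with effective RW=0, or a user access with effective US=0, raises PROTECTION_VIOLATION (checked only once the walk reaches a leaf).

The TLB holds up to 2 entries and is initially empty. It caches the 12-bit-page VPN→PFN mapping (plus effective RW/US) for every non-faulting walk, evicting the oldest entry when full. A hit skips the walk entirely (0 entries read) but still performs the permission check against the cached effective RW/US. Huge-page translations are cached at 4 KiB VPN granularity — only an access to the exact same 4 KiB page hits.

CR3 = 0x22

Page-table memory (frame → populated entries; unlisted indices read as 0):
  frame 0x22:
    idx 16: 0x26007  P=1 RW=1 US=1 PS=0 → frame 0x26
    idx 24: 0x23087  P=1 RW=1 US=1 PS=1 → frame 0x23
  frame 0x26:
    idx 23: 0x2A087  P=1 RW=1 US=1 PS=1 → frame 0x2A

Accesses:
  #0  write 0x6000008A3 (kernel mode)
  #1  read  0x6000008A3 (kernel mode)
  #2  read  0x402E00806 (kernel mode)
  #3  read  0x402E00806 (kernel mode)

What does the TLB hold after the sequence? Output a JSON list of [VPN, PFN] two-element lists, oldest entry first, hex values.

Trace:
#0 VA=0x6000008A3 (w,kernel):
  [0] read 0x22 idx=24: raw=0x23087 flags P=1 W=1 U=1 S=1
  → PA=0x238A3 (huge @L0)  (1 entries read)
#1 VA=0x6000008A3 (r,kernel):
  TLB hit vpn=0x600000 → PA=0x238A3
#2 VA=0x402E00806 (r,kernel):
  [0] read 0x22 idx=16: raw=0x26007 flags P=1 W=1 U=1 S=0
  [1] read 0x26 idx=23: raw=0x2A087 flags P=1 W=1 U=1 S=1
  → PA=0x2A806 (huge @L1)  (2 entries read)
#3 VA=0x402E00806 (r,kernel):
  TLB hit vpn=0x402E00 → PA=0x2A806

TLB: [["0x600000", "0x23"], ["0x402E00", "0x2A"]]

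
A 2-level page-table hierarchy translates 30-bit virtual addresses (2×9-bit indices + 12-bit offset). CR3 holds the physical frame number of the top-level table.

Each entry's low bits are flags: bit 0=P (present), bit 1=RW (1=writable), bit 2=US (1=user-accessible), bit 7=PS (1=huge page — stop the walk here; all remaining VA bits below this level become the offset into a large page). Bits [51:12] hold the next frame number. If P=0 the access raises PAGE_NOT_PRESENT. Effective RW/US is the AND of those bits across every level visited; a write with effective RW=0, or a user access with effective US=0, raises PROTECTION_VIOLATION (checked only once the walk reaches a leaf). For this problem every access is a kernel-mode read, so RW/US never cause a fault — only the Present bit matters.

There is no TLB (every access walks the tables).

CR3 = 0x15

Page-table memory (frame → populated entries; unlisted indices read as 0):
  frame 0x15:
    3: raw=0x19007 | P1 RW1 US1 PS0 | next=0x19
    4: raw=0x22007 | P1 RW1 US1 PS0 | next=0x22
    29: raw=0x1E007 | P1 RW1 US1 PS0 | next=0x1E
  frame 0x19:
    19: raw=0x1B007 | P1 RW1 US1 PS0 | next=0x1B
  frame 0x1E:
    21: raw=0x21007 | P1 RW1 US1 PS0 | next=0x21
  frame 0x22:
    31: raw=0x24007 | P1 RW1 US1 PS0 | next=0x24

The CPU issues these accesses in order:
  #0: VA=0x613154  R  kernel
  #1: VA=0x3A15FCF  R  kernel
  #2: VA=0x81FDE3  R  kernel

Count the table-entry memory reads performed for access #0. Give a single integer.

Walk each access:
#0 VA=0x613154 (r,kernel):
  L0 @0x15[3] → 0x19007  P=1,RW=1,US=1,PS=0
  L1 @0x19[19] → 0x1B007  P=1,RW=1,US=1,PS=0
  ✓ 0x1B154  — 2 lookups
#1 VA=0x3A15FCF (r,kernel):
  L0 @0x15[29] → 0x1E007  P=1,RW=1,US=1,PS=0
  L1 @0x1E[21] → 0x21007  P=1,RW=1,US=1,PS=0
  ✓ 0x21FCF  — 2 lookups
#2 VA=0x81FDE3 (r,kernel):
  L0 @0x15[4] → 0x22007  P=1,RW=1,US=1,PS=0
  L1 @0x22[31] → 0x24007  P=1,RW=1,US=1,PS=0
  ✓ 0x24DE3  — 2 lookups

Entries read for #0: 2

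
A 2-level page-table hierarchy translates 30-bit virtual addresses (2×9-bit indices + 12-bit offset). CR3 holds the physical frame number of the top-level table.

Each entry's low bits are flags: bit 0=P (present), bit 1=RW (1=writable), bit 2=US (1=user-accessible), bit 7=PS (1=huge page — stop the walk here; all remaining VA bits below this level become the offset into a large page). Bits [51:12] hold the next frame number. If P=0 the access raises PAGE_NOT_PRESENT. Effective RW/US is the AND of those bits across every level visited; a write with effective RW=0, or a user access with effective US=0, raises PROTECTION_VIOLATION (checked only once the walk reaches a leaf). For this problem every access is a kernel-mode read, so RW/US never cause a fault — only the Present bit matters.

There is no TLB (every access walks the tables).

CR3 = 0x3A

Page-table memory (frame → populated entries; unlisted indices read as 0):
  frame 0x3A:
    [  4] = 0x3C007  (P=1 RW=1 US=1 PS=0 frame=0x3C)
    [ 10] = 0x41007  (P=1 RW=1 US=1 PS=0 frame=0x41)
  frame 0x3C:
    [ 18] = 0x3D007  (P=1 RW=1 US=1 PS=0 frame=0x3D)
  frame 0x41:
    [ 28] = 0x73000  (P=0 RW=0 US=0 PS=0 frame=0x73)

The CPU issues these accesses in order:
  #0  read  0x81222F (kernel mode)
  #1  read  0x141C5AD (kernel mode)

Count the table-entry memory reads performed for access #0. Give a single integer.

Walk each access:
#0 VA=0x81222F (r,kernel):
  L0: frame=0x3A idx=4 entry=0x3C007 [P=1 RW=1 US=1 PS=0]
  L1: frame=0x3C idx=18 entry=0x3D007 [P=1 RW=1 US=1 PS=0]
  → PA=0x3D22F  (2 entries read)
#1 VA=0x141C5AD (r,kernel):
  L0: frame=0x3A idx=10 entry=0x41007 [P=1 RW=1 US=1 PS=0]
  L1: frame=0x41 idx=28 entry=0x73000 [P=0 RW=0 US=0 PS=0]
  ✗ PAGE_NOT_PRESENT  [2 reads]

Entries read for #0: 2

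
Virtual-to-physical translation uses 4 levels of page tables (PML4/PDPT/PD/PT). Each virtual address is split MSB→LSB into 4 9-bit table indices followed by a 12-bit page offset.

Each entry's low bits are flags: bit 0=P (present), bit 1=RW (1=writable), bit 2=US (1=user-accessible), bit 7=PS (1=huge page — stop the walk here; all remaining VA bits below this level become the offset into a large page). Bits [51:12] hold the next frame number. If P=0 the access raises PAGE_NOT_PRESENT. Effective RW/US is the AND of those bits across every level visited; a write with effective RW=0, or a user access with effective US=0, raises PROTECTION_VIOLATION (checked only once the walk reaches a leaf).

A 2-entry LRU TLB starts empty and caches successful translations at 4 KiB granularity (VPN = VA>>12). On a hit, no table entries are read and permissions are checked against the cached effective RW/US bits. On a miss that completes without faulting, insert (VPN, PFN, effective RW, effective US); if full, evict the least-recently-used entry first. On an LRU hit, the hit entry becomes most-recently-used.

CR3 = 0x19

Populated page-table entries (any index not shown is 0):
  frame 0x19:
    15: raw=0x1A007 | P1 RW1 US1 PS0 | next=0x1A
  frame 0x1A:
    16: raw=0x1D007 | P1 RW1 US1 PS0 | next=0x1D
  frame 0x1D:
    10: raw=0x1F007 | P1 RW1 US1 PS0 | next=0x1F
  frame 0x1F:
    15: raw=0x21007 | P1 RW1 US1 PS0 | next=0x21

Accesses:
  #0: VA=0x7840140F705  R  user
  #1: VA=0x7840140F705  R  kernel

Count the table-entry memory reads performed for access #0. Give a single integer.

Per-access translation:
#0 VA=0x7840140F705 (r,user):
  lvl0: tbl 0x19, slot 15 ⇒ 0x1A007 (P1/RW1/US1/PS0)
  lvl1: tbl 0x1A, slot 16 ⇒ 0x1D007 (P1/RW1/US1/PS0)
  lvl2: tbl 0x1D, slot 10 ⇒ 0x1F007 (P1/RW1/US1/PS0)
  lvl3: tbl 0x1F, slot 15 ⇒ 0x21007 (P1/RW1/US1/PS0)
  → PA=0x21705  (4 entries read)
#1 VA=0x7840140F705 (r,kernel):
  TLB hit vpn=0x7840140F → PA=0x21705

Entries read for #0: 4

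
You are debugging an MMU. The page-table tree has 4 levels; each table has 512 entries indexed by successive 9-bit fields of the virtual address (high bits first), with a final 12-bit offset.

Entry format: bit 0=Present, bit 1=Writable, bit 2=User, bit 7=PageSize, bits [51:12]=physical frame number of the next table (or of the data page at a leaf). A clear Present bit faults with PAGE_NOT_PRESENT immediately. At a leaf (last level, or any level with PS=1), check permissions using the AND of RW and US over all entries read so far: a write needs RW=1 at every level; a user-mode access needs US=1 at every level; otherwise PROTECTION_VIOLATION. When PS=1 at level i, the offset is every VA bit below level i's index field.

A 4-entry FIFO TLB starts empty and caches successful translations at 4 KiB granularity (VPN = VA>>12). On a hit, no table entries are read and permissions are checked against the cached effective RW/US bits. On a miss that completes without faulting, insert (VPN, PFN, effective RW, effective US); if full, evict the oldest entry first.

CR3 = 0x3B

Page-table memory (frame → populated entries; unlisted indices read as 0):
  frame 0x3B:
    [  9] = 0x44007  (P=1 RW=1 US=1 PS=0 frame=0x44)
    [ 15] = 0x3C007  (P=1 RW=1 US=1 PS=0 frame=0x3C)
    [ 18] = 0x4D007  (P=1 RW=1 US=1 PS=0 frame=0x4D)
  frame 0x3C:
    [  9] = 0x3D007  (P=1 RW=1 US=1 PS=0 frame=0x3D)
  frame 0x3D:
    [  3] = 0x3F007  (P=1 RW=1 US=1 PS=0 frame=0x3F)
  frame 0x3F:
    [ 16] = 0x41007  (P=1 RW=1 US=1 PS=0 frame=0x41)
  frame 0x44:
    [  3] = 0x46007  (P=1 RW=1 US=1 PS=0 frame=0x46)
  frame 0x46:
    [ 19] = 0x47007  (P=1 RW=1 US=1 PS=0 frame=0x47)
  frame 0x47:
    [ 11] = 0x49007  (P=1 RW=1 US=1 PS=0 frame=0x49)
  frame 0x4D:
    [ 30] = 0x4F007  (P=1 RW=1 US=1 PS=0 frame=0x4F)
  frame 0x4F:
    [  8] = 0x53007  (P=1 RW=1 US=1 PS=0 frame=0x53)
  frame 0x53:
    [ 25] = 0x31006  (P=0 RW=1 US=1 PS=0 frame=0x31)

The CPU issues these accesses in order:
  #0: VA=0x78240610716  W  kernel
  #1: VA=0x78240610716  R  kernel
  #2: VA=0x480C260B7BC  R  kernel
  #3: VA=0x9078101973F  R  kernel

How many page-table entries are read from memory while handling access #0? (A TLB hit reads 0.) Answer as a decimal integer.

Walk each access:
#0 VA=0x78240610716 (w,kernel):
  L0 @0x3B[15] → 0x3C007  P=1,RW=1,US=1,PS=0
  L1 @0x3C[9] → 0x3D007  P=1,RW=1,US=1,PS=0
  L2 @0x3D[3] → 0x3F007  P=1,RW=1,US=1,PS=0
  L3 @0x3F[16] → 0x41007  P=1,RW=1,US=1,PS=0
  ✓ 0x41716  — 4 lookups
#1 VA=0x78240610716 (r,kernel):
  TLB hit vpn=0x78240610 → PA=0x41716
#2 VA=0x480C260B7BC (r,kernel):
  L0 @0x3B[9] → 0x44007  P=1,RW=1,US=1,PS=0
  L1 @0x44[3] → 0x46007  P=1,RW=1,US=1,PS=0
  L2 @0x46[19] → 0x47007  P=1,RW=1,US=1,PS=0
  L3 @0x47[11] → 0x49007  P=1,RW=1,US=1,PS=0
  ✓ 0x497BC  — 4 lookups
#3 VA=0x9078101973F (r,kernel):
  L0 @0x3B[18] → 0x4D007  P=1,RW=1,US=1,PS=0
  L1 @0x4D[30] → 0x4F007  P=1,RW=1,US=1,PS=0
  L2 @0x4F[8] → 0x53007  P=1,RW=1,US=1,PS=0
  L3 @0x53[25] → 0x31006  P=0,RW=1,US=1,PS=0
  ✗ PAGE_NOT_PRESENT  [4 reads]

Entries read for #0: 4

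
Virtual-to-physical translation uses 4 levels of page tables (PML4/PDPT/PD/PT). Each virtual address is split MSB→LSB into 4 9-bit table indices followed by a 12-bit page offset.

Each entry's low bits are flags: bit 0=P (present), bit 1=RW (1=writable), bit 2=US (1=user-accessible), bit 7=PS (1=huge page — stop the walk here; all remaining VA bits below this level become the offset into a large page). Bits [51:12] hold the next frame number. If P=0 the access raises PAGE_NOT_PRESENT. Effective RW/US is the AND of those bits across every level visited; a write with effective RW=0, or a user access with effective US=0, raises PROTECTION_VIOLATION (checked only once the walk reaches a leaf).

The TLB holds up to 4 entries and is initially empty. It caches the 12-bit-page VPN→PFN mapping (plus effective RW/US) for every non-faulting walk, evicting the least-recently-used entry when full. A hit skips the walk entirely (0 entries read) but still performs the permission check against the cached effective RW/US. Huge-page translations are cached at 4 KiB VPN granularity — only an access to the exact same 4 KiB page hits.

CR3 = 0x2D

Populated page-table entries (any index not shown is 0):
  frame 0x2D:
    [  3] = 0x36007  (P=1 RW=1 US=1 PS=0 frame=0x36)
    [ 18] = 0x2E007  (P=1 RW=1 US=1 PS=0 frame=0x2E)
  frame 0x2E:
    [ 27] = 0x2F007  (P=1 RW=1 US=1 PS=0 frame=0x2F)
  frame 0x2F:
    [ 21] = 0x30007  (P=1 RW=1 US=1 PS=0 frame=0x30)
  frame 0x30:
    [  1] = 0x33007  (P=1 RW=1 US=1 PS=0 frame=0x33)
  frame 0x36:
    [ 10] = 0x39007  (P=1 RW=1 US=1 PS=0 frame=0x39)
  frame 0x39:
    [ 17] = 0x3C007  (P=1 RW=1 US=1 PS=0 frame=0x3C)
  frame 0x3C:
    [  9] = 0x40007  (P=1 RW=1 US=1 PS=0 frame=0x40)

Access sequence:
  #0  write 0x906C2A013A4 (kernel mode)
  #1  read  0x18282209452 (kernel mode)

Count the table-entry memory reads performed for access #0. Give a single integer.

Walk each access:
#0 VA=0x906C2A013A4 (w,kernel):
  L0: frame=0x2D idx=18 entry=0x2E007 [P=1 RW=1 US=1 PS=0]
  L1: frame=0x2E idx=27 entry=0x2F007 [P=1 RW=1 US=1 PS=0]
  L2: frame=0x2F idx=21 entry=0x30007 [P=1 RW=1 US=1 PS=0]
  L3: frame=0x30 idx=1 entry=0x33007 [P=1 RW=1 US=1 PS=0]
  ⇒ phys 0x333A4  [4 reads]
#1 VA=0x18282209452 (r,kernel):
  L0: frame=0x2D idx=3 entry=0x36007 [P=1 RW=1 US=1 PS=0]
  L1: frame=0x36 idx=10 entry=0x39007 [P=1 RW=1 US=1 PS=0]
  L2: frame=0x39 idx=17 entry=0x3C007 [P=1 RW=1 US=1 PS=0]
  L3: frame=0x3C idx=9 entry=0x40007 [P=1 RW=1 US=1 PS=0]
  ⇒ phys 0x40452  [4 reads]

Entries read for #0: 4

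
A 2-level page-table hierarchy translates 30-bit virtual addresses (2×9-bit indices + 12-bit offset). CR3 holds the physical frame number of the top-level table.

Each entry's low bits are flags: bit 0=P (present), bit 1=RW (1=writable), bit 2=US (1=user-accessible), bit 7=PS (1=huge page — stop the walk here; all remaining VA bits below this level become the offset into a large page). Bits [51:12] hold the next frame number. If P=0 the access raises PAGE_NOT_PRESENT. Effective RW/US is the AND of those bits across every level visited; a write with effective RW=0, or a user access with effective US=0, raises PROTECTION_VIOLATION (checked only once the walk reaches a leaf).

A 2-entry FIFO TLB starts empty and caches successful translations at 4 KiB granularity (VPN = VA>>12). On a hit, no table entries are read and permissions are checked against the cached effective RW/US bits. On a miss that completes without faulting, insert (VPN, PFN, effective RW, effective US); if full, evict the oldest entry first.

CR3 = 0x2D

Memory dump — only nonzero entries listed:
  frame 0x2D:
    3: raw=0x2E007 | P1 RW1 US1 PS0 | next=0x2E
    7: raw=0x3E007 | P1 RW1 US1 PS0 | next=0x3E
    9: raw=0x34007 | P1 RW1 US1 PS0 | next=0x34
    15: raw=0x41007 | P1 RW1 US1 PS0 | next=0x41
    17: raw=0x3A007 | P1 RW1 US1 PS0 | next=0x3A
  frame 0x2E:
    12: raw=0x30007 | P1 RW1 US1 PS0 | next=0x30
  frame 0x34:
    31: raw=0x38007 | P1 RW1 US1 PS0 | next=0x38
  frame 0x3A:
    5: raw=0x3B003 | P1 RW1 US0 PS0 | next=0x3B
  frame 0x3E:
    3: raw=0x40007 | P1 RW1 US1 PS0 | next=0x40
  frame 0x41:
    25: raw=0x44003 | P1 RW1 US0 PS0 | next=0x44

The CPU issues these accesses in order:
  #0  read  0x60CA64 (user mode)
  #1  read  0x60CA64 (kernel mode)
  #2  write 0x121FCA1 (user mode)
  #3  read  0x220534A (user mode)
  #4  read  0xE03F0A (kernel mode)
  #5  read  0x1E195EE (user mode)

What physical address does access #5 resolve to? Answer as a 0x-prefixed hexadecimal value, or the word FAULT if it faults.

Per-access translation:
#0 VA=0x60CA64 (r,user):
  L0: frame=0x2D idx=3 entry=0x2E007 [P=1 RW=1 US=1 PS=0]
  L1: frame=0x2E idx=12 entry=0x30007 [P=1 RW=1 US=1 PS=0]
  ⇒ phys 0x30A64  [2 reads]
#1 VA=0x60CA64 (r,kernel):
  TLB hit vpn=0x60C → PA=0x30A64
#2 VA=0x121FCA1 (w,user):
  L0: frame=0x2D idx=9 entry=0x34007 [P=1 RW=1 US=1 PS=0]
  L1: frame=0x34 idx=31 entry=0x38007 [P=1 RW=1 US=1 PS=0]
  ⇒ phys 0x38CA1  [2 reads]
#3 VA=0x220534A (r,user):
  L0: frame=0x2D idx=17 entry=0x3A007 [P=1 RW=1 US=1 PS=0]
  L1: frame=0x3A idx=5 entry=0x3B003 [P=1 RW=1 US=0 PS=0]
  ⇒ fault: PROTECTION_VIOLATION  — 2 lookups
#4 VA=0xE03F0A (r,kernel):
  L0: frame=0x2D idx=7 entry=0x3E007 [P=1 RW=1 US=1 PS=0]
  L1: frame=0x3E idx=3 entry=0x40007 [P=1 RW=1 US=1 PS=0]
  ⇒ phys 0x40F0A  [2 reads]
#5 VA=0x1E195EE (r,user):
  L0: frame=0x2D idx=15 entry=0x41007 [P=1 RW=1 US=1 PS=0]
  L1: frame=0x41 idx=25 entry=0x44003 [P=1 RW=1 US=0 PS=0]
  ⇒ fault: PROTECTION_VIOLATION  — 2 lookups

Access #5 PA: FAULT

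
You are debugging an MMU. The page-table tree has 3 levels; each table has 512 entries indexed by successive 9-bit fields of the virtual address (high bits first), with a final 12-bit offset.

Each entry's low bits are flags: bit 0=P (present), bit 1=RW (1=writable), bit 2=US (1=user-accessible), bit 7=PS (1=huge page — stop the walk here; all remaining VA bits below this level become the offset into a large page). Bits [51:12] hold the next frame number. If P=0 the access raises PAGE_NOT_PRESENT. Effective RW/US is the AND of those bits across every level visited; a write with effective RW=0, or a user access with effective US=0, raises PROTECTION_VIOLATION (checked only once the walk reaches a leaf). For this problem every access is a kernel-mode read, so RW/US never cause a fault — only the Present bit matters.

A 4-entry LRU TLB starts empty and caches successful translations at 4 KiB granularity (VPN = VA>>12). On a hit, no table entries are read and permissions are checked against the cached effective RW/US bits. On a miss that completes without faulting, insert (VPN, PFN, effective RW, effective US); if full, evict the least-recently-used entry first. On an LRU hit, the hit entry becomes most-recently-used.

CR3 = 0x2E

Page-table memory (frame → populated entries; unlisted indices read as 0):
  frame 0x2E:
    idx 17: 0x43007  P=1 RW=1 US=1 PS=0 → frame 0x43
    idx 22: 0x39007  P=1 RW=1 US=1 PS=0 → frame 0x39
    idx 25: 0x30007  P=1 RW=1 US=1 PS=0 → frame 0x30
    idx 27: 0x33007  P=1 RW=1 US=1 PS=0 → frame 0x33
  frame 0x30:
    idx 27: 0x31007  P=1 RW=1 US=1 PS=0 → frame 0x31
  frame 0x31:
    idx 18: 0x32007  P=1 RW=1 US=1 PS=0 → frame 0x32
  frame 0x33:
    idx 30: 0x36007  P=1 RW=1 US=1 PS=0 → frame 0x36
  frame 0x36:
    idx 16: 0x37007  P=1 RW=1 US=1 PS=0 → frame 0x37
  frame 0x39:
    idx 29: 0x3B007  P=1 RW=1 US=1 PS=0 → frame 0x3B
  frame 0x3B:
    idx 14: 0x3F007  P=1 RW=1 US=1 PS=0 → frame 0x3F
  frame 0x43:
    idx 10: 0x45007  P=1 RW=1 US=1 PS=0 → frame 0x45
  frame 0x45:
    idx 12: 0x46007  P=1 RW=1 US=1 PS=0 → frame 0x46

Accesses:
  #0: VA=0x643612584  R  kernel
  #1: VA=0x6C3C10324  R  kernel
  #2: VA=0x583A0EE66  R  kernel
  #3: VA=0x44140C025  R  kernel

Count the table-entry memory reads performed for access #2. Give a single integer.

Walk each access:
#0 VA=0x643612584 (r,kernel):
  [0] read 0x2E idx=25: raw=0x30007 flags P=1 W=1 U=1 S=0
  [1] read 0x30 idx=27: raw=0x31007 flags P=1 W=1 U=1 S=0
  [2] read 0x31 idx=18: raw=0x32007 flags P=1 W=1 U=1 S=0
  ✓ 0x32584  — 3 lookups
#1 VA=0x6C3C10324 (r,kernel):
  [0] read 0x2E idx=27: raw=0x33007 flags P=1 W=1 U=1 S=0
  [1] read 0x33 idx=30: raw=0x36007 flags P=1 W=1 U=1 S=0
  [2] read 0x36 idx=16: raw=0x37007 flags P=1 W=1 U=1 S=0
  ✓ 0x37324  — 3 lookups
#2 VA=0x583A0EE66 (r,kernel):
  [0] read 0x2E idx=22: raw=0x39007 flags P=1 W=1 U=1 S=0
  [1] read 0x39 idx=29: raw=0x3B007 flags P=1 W=1 U=1 S=0
  [2] read 0x3B idx=14: raw=0x3F007 flags P=1 W=1 U=1 S=0
  ✓ 0x3FE66  — 3 lookups
#3 VA=0x44140C025 (r,kernel):
  [0] read 0x2E idx=17: raw=0x43007 flags P=1 W=1 U=1 S=0
  [1] read 0x43 idx=10: raw=0x45007 flags P=1 W=1 U=1 S=0
  [2] read 0x45 idx=12: raw=0x46007 flags P=1 W=1 U=1 S=0
  ✓ 0x46025  — 3 lookups

Entries read for #2: 3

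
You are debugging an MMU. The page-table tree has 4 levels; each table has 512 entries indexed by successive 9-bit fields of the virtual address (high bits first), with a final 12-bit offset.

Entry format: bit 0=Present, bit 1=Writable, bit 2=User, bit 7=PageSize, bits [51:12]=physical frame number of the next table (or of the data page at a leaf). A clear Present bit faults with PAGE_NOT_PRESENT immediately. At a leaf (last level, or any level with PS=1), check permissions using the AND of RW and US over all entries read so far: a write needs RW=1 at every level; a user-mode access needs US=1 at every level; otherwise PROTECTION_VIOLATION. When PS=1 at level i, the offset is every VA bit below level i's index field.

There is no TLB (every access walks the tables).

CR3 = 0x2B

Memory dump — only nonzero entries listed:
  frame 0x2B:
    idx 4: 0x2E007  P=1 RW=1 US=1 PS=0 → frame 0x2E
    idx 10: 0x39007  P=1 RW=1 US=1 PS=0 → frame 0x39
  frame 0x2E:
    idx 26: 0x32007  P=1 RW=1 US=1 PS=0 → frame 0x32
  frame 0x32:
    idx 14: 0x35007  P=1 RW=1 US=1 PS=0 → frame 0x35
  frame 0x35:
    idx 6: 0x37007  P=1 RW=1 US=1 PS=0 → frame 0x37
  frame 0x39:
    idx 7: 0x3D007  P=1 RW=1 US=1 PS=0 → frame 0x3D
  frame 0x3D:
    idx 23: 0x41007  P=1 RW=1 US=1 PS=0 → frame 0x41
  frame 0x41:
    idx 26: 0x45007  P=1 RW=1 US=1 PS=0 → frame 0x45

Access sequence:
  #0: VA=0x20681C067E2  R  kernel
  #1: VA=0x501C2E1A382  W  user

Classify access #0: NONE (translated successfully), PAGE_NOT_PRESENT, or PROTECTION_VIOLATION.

Trace:
#0 VA=0x20681C067E2 (r,kernel):
  [0] read 0x2B idx=4: raw=0x2E007 flags P=1 W=1 U=1 S=0
  [1] read 0x2E idx=26: raw=0x32007 flags P=1 W=1 U=1 S=0
  [2] read 0x32 idx=14: raw=0x35007 flags P=1 W=1 U=1 S=0
  [3] read 0x35 idx=6: raw=0x37007 flags P=1 W=1 U=1 S=0
  ⇒ phys 0x377E2  [4 reads]
#1 VA=0x501C2E1A382 (w,user):
  [0] read 0x2B idx=10: raw=0x39007 flags P=1 W=1 U=1 S=0
  [1] read 0x39 idx=7: raw=0x3D007 flags P=1 W=1 U=1 S=0
  [2] read 0x3D idx=23: raw=0x41007 flags P=1 W=1 U=1 S=0
  [3] read 0x41 idx=26: raw=0x45007 flags P=1 W=1 U=1 S=0
  ⇒ phys 0x45382  [4 reads]

Access #0 fault: NONE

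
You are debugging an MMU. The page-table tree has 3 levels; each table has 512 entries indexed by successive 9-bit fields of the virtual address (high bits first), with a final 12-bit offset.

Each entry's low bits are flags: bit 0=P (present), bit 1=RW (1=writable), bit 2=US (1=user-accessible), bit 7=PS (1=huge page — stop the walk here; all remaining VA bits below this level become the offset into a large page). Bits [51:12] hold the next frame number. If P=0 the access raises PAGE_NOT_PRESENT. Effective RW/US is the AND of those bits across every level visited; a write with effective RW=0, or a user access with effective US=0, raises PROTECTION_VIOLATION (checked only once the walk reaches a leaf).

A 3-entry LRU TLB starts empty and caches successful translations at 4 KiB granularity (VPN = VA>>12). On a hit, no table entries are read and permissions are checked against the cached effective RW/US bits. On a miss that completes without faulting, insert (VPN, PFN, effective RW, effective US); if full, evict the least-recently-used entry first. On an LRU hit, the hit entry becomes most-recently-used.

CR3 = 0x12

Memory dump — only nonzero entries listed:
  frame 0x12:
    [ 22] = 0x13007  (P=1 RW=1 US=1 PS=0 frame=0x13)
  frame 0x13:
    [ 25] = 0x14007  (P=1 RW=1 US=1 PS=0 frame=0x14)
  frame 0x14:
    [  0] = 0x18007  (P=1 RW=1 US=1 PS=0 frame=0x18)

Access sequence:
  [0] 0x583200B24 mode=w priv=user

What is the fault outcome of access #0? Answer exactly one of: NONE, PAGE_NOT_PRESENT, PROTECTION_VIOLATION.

Per-access translation:
#0 VA=0x583200B24 (w,user):
  [0] read 0x12 idx=22: raw=0x13007 flags P=1 W=1 U=1 S=0
  [1] read 0x13 idx=25: raw=0x14007 flags P=1 W=1 U=1 S=0
  [2] read 0x14 idx=0: raw=0x18007 flags P=1 W=1 U=1 S=0
  → PA=0x18B24  (3 entries read)

Access #0 fault: NONE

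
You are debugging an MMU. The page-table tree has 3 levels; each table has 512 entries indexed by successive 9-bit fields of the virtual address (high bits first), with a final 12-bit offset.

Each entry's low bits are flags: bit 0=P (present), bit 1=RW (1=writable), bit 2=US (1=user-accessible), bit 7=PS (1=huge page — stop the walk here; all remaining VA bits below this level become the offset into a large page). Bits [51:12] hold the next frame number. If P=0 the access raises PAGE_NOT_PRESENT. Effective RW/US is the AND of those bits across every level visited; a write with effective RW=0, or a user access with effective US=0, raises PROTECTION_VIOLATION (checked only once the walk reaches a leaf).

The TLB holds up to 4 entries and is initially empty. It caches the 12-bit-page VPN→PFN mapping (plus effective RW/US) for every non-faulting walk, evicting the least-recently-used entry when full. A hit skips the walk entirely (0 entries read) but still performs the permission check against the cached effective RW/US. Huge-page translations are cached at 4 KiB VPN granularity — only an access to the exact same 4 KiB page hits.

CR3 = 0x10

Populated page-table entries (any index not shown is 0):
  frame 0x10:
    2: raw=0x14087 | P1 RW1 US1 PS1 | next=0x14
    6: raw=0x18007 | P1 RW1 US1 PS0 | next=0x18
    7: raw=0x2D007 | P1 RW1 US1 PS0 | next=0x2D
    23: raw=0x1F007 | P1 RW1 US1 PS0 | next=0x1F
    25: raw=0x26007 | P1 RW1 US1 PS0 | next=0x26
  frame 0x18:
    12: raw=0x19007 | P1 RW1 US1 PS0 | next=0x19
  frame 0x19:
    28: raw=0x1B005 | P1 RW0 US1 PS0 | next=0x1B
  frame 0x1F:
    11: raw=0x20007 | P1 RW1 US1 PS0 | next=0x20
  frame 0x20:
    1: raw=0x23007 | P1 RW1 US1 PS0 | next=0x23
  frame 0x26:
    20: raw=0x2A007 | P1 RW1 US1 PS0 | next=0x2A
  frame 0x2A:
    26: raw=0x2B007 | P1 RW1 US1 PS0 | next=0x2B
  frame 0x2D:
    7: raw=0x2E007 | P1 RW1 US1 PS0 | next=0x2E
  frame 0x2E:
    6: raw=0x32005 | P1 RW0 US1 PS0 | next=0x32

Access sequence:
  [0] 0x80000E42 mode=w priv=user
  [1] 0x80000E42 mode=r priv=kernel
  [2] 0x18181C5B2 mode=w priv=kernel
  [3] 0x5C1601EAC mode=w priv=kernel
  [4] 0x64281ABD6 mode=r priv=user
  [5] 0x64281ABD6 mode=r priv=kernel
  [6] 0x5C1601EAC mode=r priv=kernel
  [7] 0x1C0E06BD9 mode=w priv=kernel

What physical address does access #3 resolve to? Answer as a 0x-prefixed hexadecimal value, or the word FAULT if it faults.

Trace:
#0 VA=0x80000E42 (w,user):
  lvl0: tbl 0x10, slot 2 ⇒ 0x14087 (P1/RW1/US1/PS1)
  ⇒ phys 0x14E42 (huge @L0)  [1 reads]
#1 VA=0x80000E42 (r,kernel):
  TLB hit vpn=0x80000 → PA=0x14E42
#2 VA=0x18181C5B2 (w,kernel):
  lvl0: tbl 0x10, slot 6 ⇒ 0x18007 (P1/RW1/US1/PS0)
  lvl1: tbl 0x18, slot 12 ⇒ 0x19007 (P1/RW1/US1/PS0)
  lvl2: tbl 0x19, slot 28 ⇒ 0x1B005 (P1/RW0/US1/PS0)
  ✗ PROTECTION_VIOLATION  [3 reads]
#3 VA=0x5C1601EAC (w,kernel):
  lvl0: tbl 0x10, slot 23 ⇒ 0x1F007 (P1/RW1/US1/PS0)
  lvl1: tbl 0x1F, slot 11 ⇒ 0x20007 (P1/RW1/US1/PS0)
  lvl2: tbl 0x20, slot 1 ⇒ 0x23007 (P1/RW1/US1/PS0)
  ⇒ phys 0x23EAC  [3 reads]
#4 VA=0x64281ABD6 (r,user):
  lvl0: tbl 0x10, slot 25 ⇒ 0x26007 (P1/RW1/US1/PS0)
  lvl1: tbl 0x26, slot 20 ⇒ 0x2A007 (P1/RW1/US1/PS0)
  lvl2: tbl 0x2A, slot 26 ⇒ 0x2B007 (P1/RW1/US1/PS0)
  ⇒ phys 0x2BBD6  [3 reads]
#5 VA=0x64281ABD6 (r,kernel):
  TLB hit vpn=0x64281A → PA=0x2BBD6
#6 VA=0x5C1601EAC (r,kernel):
  TLB hit vpn=0x5C1601 → PA=0x23EAC
#7 VA=0x1C0E06BD9 (w,kernel):
  lvl0: tbl 0x10, slot 7 ⇒ 0x2D007 (P1/RW1/US1/PS0)
  lvl1: tbl 0x2D, slot 7 ⇒ 0x2E007 (P1/RW1/US1/PS0)
  lvl2: tbl 0x2E, slot 6 ⇒ 0x32005 (P1/RW0/US1/PS0)
  ✗ PROTECTION_VIOLATION  [3 reads]

Access #3 PA: 0x23EAC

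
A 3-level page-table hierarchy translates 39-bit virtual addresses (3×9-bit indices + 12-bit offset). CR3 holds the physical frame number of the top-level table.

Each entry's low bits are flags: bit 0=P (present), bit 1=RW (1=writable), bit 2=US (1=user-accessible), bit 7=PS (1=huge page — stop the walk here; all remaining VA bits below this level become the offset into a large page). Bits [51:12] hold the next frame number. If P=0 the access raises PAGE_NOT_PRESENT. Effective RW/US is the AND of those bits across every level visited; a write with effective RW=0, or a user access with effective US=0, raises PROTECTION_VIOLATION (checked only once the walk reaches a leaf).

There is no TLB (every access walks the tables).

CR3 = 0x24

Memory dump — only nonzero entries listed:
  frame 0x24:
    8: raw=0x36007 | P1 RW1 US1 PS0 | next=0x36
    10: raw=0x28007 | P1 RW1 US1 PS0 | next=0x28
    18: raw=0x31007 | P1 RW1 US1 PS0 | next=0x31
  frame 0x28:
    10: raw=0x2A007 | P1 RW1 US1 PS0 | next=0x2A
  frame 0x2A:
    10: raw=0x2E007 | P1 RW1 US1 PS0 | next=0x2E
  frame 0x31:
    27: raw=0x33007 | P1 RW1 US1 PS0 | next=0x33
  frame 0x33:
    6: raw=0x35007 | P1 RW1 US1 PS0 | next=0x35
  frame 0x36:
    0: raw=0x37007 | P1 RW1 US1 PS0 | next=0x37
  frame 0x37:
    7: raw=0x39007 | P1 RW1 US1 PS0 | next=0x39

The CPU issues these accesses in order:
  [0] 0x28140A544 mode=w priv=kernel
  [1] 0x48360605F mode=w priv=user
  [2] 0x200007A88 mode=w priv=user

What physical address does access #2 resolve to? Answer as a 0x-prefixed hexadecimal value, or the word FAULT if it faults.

Walk each access:
#0 VA=0x28140A544 (w,kernel):
  L0: frame=0x24 idx=10 entry=0x28007 [P=1 RW=1 US=1 PS=0]
  L1: frame=0x28 idx=10 entry=0x2A007 [P=1 RW=1 US=1 PS=0]
  L2: frame=0x2A idx=10 entry=0x2E007 [P=1 RW=1 US=1 PS=0]
  ✓ 0x2E544  — 3 lookups
#1 VA=0x48360605F (w,user):
  L0: frame=0x24 idx=18 entry=0x31007 [P=1 RW=1 US=1 PS=0]
  L1: frame=0x31 idx=27 entry=0x33007 [P=1 RW=1 US=1 PS=0]
  L2: frame=0x33 idx=6 entry=0x35007 [P=1 RW=1 US=1 PS=0]
  ✓ 0x3505F  — 3 lookups
#2 VA=0x200007A88 (w,user):
  L0: frame=0x24 idx=8 entry=0x36007 [P=1 RW=1 US=1 PS=0]
  L1: frame=0x36 idx=0 entry=0x37007 [P=1 RW=1 US=1 PS=0]
  L2: frame=0x37 idx=7 entry=0x39007 [P=1 RW=1 US=1 PS=0]
  ✓ 0x39A88  — 3 lookups

Access #2 PA: 0x39A88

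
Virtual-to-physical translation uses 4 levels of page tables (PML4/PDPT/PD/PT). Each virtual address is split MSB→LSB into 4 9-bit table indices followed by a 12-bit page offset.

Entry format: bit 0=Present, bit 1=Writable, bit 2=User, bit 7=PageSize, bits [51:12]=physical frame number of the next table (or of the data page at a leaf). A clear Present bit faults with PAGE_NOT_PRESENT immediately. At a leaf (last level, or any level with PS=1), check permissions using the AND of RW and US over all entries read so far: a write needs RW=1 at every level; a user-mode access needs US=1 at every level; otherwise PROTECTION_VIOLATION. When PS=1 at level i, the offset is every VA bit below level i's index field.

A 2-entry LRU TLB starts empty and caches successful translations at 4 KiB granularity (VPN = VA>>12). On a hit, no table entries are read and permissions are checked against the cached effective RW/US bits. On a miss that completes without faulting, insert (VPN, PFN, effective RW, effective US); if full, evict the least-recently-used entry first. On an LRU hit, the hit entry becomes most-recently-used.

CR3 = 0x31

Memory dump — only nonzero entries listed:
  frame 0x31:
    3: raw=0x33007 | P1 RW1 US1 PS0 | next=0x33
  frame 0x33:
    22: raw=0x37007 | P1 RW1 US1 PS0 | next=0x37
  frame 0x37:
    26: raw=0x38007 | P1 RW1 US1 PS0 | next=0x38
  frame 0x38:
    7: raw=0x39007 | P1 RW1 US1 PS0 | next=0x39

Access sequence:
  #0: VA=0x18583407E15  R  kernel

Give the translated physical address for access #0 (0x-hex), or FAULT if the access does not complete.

Walk each access:
#0 VA=0x18583407E15 (r,kernel):
  L0: frame=0x31 idx=3 entry=0x33007 [P=1 RW=1 US=1 PS=0]
  L1: frame=0x33 idx=22 entry=0x37007 [P=1 RW=1 US=1 PS=0]
  L2: frame=0x37 idx=26 entry=0x38007 [P=1 RW=1 US=1 PS=0]
  L3: frame=0x38 idx=7 entry=0x39007 [P=1 RW=1 US=1 PS=0]
  ⇒ phys 0x39E15  [4 reads]

Access #0 PA: 0x39E15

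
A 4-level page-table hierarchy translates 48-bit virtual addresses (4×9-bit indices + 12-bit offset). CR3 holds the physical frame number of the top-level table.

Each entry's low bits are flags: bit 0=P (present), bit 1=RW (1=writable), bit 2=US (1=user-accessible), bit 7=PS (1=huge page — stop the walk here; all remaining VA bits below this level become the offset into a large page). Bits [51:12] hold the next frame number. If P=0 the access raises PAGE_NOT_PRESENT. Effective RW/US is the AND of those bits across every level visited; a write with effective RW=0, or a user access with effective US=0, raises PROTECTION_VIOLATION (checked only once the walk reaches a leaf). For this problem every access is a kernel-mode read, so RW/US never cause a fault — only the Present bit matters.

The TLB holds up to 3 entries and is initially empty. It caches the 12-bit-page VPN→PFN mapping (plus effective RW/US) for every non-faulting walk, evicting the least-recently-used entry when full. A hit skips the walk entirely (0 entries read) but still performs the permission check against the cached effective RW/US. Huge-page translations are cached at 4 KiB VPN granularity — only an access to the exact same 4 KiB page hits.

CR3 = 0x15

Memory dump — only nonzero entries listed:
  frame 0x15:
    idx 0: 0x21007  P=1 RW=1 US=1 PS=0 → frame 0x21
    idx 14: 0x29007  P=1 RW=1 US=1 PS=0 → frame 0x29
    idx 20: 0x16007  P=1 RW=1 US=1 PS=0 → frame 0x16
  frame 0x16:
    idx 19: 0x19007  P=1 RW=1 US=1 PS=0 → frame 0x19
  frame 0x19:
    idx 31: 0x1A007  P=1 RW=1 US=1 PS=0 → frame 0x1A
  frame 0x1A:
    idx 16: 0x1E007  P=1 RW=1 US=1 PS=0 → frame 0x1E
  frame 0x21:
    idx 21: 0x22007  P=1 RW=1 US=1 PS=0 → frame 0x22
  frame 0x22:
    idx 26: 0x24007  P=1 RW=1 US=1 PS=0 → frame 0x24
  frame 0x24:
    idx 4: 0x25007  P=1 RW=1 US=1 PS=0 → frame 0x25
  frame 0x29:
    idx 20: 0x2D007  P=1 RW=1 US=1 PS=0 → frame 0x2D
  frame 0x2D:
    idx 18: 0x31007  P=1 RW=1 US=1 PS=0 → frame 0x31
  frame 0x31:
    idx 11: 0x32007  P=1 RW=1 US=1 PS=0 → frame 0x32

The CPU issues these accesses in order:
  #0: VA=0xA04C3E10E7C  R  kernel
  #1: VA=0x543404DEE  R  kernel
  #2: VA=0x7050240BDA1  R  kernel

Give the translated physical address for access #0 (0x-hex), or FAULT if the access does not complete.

Trace:
#0 VA=0xA04C3E10E7C (r,kernel):
  [0] read 0x15 idx=20: raw=0x16007 flags P=1 W=1 U=1 S=0
  [1] read 0x16 idx=19: raw=0x19007 flags P=1 W=1 U=1 S=0
  [2] read 0x19 idx=31: raw=0x1A007 flags P=1 W=1 U=1 S=0
  [3] read 0x1A idx=16: raw=0x1E007 flags P=1 W=1 U=1 S=0
  ⇒ phys 0x1EE7C  [4 reads]
#1 VA=0x543404DEE (r,kernel):
  [0] read 0x15 idx=0: raw=0x21007 flags P=1 W=1 U=1 S=0
  [1] read 0x21 idx=21: raw=0x22007 flags P=1 W=1 U=1 S=0
  [2] read 0x22 idx=26: raw=0x24007 flags P=1 W=1 U=1 S=0
  [3] read 0x24 idx=4: raw=0x25007 flags P=1 W=1 U=1 S=0
  ⇒ phys 0x25DEE  [4 reads]
#2 VA=0x7050240BDA1 (r,kernel):
  [0] read 0x15 idx=14: raw=0x29007 flags P=1 W=1 U=1 S=0
  [1] read 0x29 idx=20: raw=0x2D007 flags P=1 W=1 U=1 S=0
  [2] read 0x2D idx=18: raw=0x31007 flags P=1 W=1 U=1 S=0
  [3] read 0x31 idx=11: raw=0x32007 flags P=1 W=1 U=1 S=0
  ⇒ phys 0x32DA1  [4 reads]

Access #0 PA: 0x1EE7C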